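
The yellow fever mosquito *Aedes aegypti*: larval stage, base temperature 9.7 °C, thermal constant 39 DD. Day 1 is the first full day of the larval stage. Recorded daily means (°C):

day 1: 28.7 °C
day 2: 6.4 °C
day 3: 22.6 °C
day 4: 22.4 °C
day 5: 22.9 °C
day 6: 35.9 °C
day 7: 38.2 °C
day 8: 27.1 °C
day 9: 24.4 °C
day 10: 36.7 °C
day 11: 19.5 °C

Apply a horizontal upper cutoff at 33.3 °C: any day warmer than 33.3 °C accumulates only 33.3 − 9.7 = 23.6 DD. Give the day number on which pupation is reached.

day 4

Daily DD above 9.7 °C (capped at 23.6): 19.0, 0.0, 12.9, 12.7, 13.2, 23.6, 23.6, 17.4, 14.7, 23.6, 9.8.
Cumulative: 19.0, 19.0, 31.9, 44.6, 57.8, 81.4, 105.0, 122.4, 137.1, 160.7, 170.5.
The total first reaches 39 DD on day 4.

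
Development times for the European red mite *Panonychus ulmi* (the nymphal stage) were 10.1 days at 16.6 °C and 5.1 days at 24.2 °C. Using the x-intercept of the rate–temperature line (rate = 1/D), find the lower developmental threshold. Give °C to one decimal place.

8.8 °C

Linear rate model ⇒ the product D·(T − T_b) is constant across temperatures.
10.1·(16.6 − T_b) = 5.1·(24.2 − T_b)
T_b = (10.1·16.6 − 5.1·24.2) / (10.1 − 5.1) = 44.24 / 5.0 = 8.848 °C ≈ 8.8 °C.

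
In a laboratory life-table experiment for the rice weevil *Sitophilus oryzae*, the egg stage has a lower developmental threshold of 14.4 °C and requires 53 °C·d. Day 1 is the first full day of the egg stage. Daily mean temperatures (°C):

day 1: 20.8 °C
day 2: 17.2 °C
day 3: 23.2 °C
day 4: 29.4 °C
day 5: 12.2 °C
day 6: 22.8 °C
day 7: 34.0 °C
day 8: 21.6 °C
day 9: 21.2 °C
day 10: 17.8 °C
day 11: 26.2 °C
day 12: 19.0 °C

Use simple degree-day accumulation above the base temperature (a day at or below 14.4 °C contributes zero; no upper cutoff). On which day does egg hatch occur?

day 7

Daily DD above 14.4 °C: 6.4, 2.8, 8.8, 15.0, 0.0, 8.4, 19.6, 7.2, 6.8, 3.4, 11.8, 4.6.
Cumulative: 6.4, 9.2, 18.0, 33.0, 33.0, 41.4, 61.0, 68.2, 75.0, 78.4, 90.2, 94.8.
The total first reaches 53 DD on day 7.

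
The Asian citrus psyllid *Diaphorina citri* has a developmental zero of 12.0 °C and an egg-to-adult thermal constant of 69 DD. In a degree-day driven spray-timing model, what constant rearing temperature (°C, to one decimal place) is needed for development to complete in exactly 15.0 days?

16.6 °C

Required daily accumulation = 69 / 15.0 = 4.600 DD/day.
T = T_base + 4.600 = 12.0 + 4.600 = 16.600 ≈ 16.6 °C.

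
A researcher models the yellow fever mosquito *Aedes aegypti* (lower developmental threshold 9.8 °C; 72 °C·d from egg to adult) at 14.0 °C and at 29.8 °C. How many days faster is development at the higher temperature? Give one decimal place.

13.5 days

At 14.0 °C: 72 / (14.0 − 9.8) = 72 / 4.2 = 17.143 d.
At 29.8 °C: 72 / (29.8 − 9.8) = 72 / 20.0 = 3.600 d.
Difference = |17.143 − 3.600| = 13.543 ≈ 13.5 days.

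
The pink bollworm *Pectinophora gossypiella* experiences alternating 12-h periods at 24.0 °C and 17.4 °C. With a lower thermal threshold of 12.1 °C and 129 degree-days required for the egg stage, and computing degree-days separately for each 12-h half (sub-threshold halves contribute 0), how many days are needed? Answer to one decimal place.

15.0 days

Day half: max(0, 24.0 − 12.1) × 0.5 = 11.9 × 0.5 = 5.95 DD.
Night half: max(0, 17.4 − 12.1) × 0.5 = 5.3 × 0.5 = 2.65 DD.
Per 24 h: 8.60 DD/day.
Duration = 129 / 8.60 = 15.000 ≈ 15.0 days.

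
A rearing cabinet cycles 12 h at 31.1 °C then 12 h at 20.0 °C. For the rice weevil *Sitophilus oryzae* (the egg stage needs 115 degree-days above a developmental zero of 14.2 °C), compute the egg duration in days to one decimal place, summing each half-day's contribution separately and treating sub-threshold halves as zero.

10.1 days

Day half: max(0, 31.1 − 14.2) × 0.5 = 16.9 × 0.5 = 8.45 DD.
Night half: max(0, 20.0 − 14.2) × 0.5 = 5.8 × 0.5 = 2.90 DD.
Per 24 h: 11.35 DD/day.
Duration = 115 / 11.35 = 10.132 ≈ 10.1 days.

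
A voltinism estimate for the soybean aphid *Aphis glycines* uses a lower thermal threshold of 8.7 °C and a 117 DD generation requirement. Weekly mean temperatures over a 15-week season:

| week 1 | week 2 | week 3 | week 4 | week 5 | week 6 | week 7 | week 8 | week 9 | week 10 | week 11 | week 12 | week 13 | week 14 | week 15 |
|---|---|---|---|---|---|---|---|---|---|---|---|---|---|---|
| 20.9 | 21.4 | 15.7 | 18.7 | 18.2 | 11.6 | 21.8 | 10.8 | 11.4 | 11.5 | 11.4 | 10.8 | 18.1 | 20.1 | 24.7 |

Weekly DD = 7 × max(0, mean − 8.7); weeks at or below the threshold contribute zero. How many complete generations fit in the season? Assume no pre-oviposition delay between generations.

6 generations

Weekly DD (7 × max(0, T̄ − 8.7)): 85.4, 88.9, 49.0, 70.0, 66.5, 20.3, 91.7, 14.7, 18.9, 19.6, 18.9, 14.7, 65.8, 79.8, 112.0.
Season total = 816.2 DD.
Complete generations = ⌊816.2 / 117⌋ = 6.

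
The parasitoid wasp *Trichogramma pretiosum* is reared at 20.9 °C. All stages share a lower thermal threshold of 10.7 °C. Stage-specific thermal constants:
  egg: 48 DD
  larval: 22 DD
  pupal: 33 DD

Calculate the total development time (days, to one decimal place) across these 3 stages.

10.1 days

Daily accumulation at 20.9 °C = 20.9 − 10.7 = 10.2 DD/day.
Total K = 48 + 22 + 33 = 103 DD.
Total duration = 103 / 10.2 = 10.098 ≈ 10.1 days.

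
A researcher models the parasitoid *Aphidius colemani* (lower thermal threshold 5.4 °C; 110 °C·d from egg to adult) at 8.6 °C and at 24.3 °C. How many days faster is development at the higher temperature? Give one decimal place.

28.6 days

At 8.6 °C: 110 / (8.6 − 5.4) = 110 / 3.2 = 34.375 d.
At 24.3 °C: 110 / (24.3 − 5.4) = 110 / 18.9 = 5.820 d.
Difference = |34.375 − 5.820| = 28.555 ≈ 28.6 days.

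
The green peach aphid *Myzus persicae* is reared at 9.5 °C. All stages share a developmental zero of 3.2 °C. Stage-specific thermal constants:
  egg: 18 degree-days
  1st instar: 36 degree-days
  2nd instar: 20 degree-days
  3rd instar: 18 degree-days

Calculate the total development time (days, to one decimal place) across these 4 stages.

14.6 days

Daily accumulation at 9.5 °C = 9.5 − 3.2 = 6.3 DD/day.
Total K = 18 + 36 + 20 + 18 = 92 DD.
Total duration = 92 / 6.3 = 14.603 ≈ 14.6 days.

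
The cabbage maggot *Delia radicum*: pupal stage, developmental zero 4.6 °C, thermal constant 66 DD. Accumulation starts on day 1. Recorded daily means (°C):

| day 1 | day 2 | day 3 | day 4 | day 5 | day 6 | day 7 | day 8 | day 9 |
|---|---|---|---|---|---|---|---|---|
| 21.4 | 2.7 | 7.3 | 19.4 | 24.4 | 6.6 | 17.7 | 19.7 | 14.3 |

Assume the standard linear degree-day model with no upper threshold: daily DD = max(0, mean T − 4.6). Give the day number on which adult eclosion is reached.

day 7

Daily DD above 4.6 °C: 16.8, 0.0, 2.7, 14.8, 19.8, 2.0, 13.1, 15.1, 9.7.
Cumulative: 16.8, 16.8, 19.5, 34.3, 54.1, 56.1, 69.2, 84.3, 94.0.
The total first reaches 66 DD on day 7.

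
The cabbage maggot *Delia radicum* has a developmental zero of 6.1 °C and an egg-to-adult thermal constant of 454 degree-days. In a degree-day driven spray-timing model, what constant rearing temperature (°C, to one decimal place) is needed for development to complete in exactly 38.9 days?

Required daily accumulation = 454 / 38.9 = 11.671 DD/day.
T = T_base + 11.671 = 6.1 + 11.671 = 17.771 ≈ 17.8 °C.

17.8 °C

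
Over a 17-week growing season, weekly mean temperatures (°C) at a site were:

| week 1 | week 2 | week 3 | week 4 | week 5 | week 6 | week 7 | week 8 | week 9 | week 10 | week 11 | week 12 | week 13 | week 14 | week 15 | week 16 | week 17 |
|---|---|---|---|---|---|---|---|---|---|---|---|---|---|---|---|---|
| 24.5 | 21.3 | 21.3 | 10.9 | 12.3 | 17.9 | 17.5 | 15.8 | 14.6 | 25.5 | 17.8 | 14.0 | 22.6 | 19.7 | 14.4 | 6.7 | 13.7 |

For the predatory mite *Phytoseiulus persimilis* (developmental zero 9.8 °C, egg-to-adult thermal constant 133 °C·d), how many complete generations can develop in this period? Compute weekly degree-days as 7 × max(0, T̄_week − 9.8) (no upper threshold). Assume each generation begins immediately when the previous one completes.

6 generations

Weekly DD (7 × max(0, T̄ − 9.8)): 102.9, 80.5, 80.5, 7.7, 17.5, 56.7, 53.9, 42.0, 33.6, 109.9, 56.0, 29.4, 89.6, 69.3, 32.2, 0.0, 27.3.
Season total = 889.0 DD.
Complete generations = ⌊889.0 / 133⌋ = 6.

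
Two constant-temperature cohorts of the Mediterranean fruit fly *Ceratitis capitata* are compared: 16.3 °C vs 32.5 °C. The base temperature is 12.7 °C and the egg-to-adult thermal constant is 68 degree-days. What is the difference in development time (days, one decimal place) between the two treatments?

At 16.3 °C: 68 / (16.3 − 12.7) = 68 / 3.6 = 18.889 d.
At 32.5 °C: 68 / (32.5 − 12.7) = 68 / 19.8 = 3.434 d.
Difference = |18.889 − 3.434| = 15.455 ≈ 15.5 days.

15.5 days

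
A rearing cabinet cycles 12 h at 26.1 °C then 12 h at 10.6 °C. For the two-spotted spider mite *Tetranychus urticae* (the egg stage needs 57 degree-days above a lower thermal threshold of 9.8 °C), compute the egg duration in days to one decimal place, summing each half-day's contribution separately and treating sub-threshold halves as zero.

Day half: max(0, 26.1 − 9.8) × 0.5 = 16.3 × 0.5 = 8.15 DD.
Night half: max(0, 10.6 − 9.8) × 0.5 = 0.8 × 0.5 = 0.40 DD.
Per 24 h: 8.55 DD/day.
Duration = 57 / 8.55 = 6.667 ≈ 6.7 days.

6.7 days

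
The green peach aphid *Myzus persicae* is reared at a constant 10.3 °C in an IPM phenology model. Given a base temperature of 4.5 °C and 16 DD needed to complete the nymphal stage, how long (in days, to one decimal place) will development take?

2.8 days

Daily accumulation = 10.3 − 4.5 = 5.8 DD/day.
Duration = 16 / 5.8 = 2.759 ≈ 2.8 days.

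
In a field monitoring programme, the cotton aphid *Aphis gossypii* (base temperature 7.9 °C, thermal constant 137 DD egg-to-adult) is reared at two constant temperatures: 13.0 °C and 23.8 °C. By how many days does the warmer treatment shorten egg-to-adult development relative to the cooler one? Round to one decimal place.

At 13.0 °C: 137 / (13.0 − 7.9) = 137 / 5.1 = 26.863 d.
At 23.8 °C: 137 / (23.8 − 7.9) = 137 / 15.9 = 8.616 d.
Difference = |26.863 − 8.616| = 18.246 ≈ 18.2 days.

18.2 days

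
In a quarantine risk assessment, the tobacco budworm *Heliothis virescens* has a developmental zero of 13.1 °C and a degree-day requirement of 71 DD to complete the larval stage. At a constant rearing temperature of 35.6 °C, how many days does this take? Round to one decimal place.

3.2 days

Daily accumulation = 35.6 − 13.1 = 22.5 DD/day.
Duration = 71 / 22.5 = 3.156 ≈ 3.2 days.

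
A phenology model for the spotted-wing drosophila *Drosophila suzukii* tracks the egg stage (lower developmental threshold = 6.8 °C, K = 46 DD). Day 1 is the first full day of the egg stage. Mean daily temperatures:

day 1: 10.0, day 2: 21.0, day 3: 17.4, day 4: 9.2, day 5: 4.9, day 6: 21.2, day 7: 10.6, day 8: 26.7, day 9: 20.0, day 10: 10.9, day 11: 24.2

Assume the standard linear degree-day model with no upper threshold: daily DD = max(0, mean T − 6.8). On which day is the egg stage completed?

day 7

Daily DD above 6.8 °C: 3.2, 14.2, 10.6, 2.4, 0.0, 14.4, 3.8, 19.9, 13.2, 4.1, 17.4.
Cumulative: 3.2, 17.4, 28.0, 30.4, 30.4, 44.8, 48.6, 68.5, 81.7, 85.8, 103.2.
The total first reaches 46 DD on day 7.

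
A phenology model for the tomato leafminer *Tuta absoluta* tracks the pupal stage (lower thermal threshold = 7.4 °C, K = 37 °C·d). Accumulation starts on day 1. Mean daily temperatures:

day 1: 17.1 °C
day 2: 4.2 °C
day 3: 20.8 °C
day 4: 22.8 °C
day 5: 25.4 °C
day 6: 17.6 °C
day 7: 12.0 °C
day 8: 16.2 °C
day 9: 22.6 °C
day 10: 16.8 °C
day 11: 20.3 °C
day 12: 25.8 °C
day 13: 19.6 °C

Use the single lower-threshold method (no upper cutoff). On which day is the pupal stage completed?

day 4

Daily DD above 7.4 °C: 9.7, 0.0, 13.4, 15.4, 18.0, 10.2, 4.6, 8.8, 15.2, 9.4, 12.9, 18.4, 12.2.
Cumulative: 9.7, 9.7, 23.1, 38.5, 56.5, 66.7, 71.3, 80.1, 95.3, 104.7, 117.6, 136.0, 148.2.
The total first reaches 37 DD on day 4.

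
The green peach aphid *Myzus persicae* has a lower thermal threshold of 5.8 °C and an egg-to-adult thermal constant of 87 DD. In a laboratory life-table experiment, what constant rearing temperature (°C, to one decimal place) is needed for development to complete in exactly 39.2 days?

Required daily accumulation = 87 / 39.2 = 2.219 DD/day.
T = T_base + 2.219 = 5.8 + 2.219 = 8.019 ≈ 8.0 °C.

8.0 °C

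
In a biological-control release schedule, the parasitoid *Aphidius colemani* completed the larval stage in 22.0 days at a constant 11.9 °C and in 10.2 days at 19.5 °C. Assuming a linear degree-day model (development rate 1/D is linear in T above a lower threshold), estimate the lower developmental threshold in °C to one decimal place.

5.3 °C

Under the model K = D·(T − T_b), so D₁·(T₁ − T_b) = D₂·(T₂ − T_b).
22.0·(11.9 − T_b) = 10.2·(19.5 − T_b)
T_b = (22.0·11.9 − 10.2·19.5) / (22.0 − 10.2) = 62.90 / 11.8 = 5.331 °C ≈ 5.3 °C.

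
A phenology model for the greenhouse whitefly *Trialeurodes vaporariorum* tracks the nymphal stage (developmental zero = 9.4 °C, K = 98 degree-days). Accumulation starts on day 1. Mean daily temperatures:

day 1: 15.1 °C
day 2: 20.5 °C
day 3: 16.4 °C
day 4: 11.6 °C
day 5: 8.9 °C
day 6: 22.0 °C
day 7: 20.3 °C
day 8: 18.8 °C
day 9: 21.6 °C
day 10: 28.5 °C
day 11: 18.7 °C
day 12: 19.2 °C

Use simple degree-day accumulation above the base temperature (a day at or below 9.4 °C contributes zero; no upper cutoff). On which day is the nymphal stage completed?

Daily DD above 9.4 °C: 5.7, 11.1, 7.0, 2.2, 0.0, 12.6, 10.9, 9.4, 12.2, 19.1, 9.3, 9.8.
Cumulative: 5.7, 16.8, 23.8, 26.0, 26.0, 38.6, 49.5, 58.9, 71.1, 90.2, 99.5, 109.3.
The total first reaches 98 DD on day 11.

day 11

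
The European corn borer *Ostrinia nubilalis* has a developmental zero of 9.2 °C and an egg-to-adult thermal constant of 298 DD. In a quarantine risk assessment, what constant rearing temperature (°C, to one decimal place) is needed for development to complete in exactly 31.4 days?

18.7 °C

Required daily accumulation = 298 / 31.4 = 9.490 DD/day.
T = T_base + 9.490 = 9.2 + 9.490 = 18.690 ≈ 18.7 °C.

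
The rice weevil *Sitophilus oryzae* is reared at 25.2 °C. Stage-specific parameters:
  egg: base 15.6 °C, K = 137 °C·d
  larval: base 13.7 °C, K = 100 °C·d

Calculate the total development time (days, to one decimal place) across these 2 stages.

egg: 137 / (25.2 − 15.6) = 137 / 9.6 = 14.271 d.
larval: 100 / (25.2 − 13.7) = 100 / 11.5 = 8.696 d.
Sum = 22.966 ≈ 23.0 days.

23.0 days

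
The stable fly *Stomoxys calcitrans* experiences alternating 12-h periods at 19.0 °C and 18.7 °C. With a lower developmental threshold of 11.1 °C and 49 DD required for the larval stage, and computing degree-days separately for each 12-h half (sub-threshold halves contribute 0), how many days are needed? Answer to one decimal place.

6.3 days

Day half: max(0, 19.0 − 11.1) × 0.5 = 7.9 × 0.5 = 3.95 DD.
Night half: max(0, 18.7 − 11.1) × 0.5 = 7.6 × 0.5 = 3.80 DD.
Per 24 h: 7.75 DD/day.
Duration = 49 / 7.75 = 6.323 ≈ 6.3 days.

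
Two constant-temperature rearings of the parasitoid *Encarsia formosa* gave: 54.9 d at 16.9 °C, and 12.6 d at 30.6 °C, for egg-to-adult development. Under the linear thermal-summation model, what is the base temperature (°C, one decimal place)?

Under the model K = D·(T − T_b), so D₁·(T₁ − T_b) = D₂·(T₂ − T_b).
54.9·(16.9 − T_b) = 12.6·(30.6 − T_b)
T_b = (54.9·16.9 − 12.6·30.6) / (54.9 − 12.6) = 542.25 / 42.3 = 12.819 °C ≈ 12.8 °C.

12.8 °C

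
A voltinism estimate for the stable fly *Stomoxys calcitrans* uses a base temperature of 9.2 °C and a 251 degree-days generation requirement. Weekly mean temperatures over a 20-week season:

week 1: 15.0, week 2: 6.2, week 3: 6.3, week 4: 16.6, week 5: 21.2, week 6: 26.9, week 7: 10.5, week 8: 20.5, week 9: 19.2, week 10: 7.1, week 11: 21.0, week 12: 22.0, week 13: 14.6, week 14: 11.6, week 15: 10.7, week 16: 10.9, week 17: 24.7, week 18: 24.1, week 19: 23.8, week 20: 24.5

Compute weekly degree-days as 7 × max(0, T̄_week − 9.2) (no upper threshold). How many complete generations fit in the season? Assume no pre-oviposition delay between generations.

Weekly DD (7 × max(0, T̄ − 9.2)): 40.6, 0.0, 0.0, 51.8, 84.0, 123.9, 9.1, 79.1, 70.0, 0.0, 82.6, 89.6, 37.8, 16.8, 10.5, 11.9, 108.5, 104.3, 102.2, 107.1.
Season total = 1129.8 DD.
Complete generations = ⌊1129.8 / 251⌋ = 4.

4 generations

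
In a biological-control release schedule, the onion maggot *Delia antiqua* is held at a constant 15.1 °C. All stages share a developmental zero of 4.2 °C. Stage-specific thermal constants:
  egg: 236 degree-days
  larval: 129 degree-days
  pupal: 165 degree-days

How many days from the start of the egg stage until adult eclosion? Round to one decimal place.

Daily accumulation at 15.1 °C = 15.1 − 4.2 = 10.9 DD/day.
Total K = 236 + 129 + 165 = 530 DD.
Total duration = 530 / 10.9 = 48.624 ≈ 48.6 days.

48.6 days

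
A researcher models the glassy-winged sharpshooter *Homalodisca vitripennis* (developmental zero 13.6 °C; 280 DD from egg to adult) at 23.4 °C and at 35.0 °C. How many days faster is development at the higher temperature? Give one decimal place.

15.5 days

At 23.4 °C: 280 / (23.4 − 13.6) = 280 / 9.8 = 28.571 d.
At 35.0 °C: 280 / (35.0 − 13.6) = 280 / 21.4 = 13.084 d.
Difference = |28.571 − 13.084| = 15.487 ≈ 15.5 days.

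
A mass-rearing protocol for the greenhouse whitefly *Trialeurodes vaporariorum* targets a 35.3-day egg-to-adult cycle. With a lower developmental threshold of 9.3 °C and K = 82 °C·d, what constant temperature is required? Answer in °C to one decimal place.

11.6 °C

Required daily accumulation = 82 / 35.3 = 2.323 DD/day.
T = T_base + 2.323 = 9.3 + 2.323 = 11.623 ≈ 11.6 °C.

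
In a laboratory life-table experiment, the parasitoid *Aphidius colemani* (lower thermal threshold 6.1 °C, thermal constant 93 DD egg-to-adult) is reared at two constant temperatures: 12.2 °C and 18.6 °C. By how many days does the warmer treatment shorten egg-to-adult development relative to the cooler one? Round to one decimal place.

7.8 days

At 12.2 °C: 93 / (12.2 − 6.1) = 93 / 6.1 = 15.246 d.
At 18.6 °C: 93 / (18.6 − 6.1) = 93 / 12.5 = 7.440 d.
Difference = |15.246 − 7.440| = 7.806 ≈ 7.8 days.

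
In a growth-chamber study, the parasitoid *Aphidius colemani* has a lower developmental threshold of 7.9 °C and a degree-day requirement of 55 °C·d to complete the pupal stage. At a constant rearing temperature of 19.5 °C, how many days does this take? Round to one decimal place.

4.7 days

Daily accumulation = 19.5 − 7.9 = 11.6 DD/day.
Duration = 55 / 11.6 = 4.741 ≈ 4.7 days.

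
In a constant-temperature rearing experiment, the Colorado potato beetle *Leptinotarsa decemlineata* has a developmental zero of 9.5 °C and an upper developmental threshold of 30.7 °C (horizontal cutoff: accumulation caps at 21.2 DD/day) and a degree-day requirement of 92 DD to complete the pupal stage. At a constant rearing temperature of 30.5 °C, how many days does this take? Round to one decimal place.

Daily accumulation = 30.5 − 9.5 = 21.0 DD/day.
Duration = 92 / 21.0 = 4.381 ≈ 4.4 days.

4.4 days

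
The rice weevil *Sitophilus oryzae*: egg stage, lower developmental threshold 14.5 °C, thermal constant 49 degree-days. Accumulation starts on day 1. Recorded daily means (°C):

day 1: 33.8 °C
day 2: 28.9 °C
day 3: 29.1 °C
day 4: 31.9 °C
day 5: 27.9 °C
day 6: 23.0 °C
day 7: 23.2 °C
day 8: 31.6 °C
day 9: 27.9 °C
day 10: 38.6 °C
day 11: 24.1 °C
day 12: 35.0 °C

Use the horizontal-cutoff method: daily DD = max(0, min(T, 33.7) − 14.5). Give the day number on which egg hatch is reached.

Daily DD above 14.5 °C (capped at 19.2): 19.2, 14.4, 14.6, 17.4, 13.4, 8.5, 8.7, 17.1, 13.4, 19.2, 9.6, 19.2.
Cumulative: 19.2, 33.6, 48.2, 65.6, 79.0, 87.5, 96.2, 113.3, 126.7, 145.9, 155.5, 174.7.
The total first reaches 49 DD on day 4.

day 4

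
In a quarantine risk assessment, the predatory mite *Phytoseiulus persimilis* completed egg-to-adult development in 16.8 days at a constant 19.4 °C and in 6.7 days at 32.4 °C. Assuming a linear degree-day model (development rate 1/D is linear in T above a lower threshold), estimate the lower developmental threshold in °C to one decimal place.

10.8 °C

Equal thermal constants: D₁(T₁ − T_b) = D₂(T₂ − T_b).
16.8·(19.4 − T_b) = 6.7·(32.4 − T_b)
T_b = (16.8·19.4 − 6.7·32.4) / (16.8 − 6.7) = 108.84 / 10.1 = 10.776 °C ≈ 10.8 °C.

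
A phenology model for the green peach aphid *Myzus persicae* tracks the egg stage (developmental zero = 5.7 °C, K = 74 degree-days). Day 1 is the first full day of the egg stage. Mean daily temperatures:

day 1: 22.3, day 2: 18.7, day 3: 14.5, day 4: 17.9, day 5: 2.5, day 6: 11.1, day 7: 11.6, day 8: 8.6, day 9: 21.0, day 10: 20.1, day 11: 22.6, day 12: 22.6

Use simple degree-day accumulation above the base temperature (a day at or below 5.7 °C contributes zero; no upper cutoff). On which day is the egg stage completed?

day 9

Daily DD above 5.7 °C: 16.6, 13.0, 8.8, 12.2, 0.0, 5.4, 5.9, 2.9, 15.3, 14.4, 16.9, 16.9.
Cumulative: 16.6, 29.6, 38.4, 50.6, 50.6, 56.0, 61.9, 64.8, 80.1, 94.5, 111.4, 128.3.
The total first reaches 74 DD on day 9.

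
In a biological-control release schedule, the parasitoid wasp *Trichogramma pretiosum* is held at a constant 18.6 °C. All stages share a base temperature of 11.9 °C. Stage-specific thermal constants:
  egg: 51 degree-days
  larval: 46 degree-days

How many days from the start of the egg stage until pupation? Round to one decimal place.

14.5 days

Daily accumulation at 18.6 °C = 18.6 − 11.9 = 6.7 DD/day.
Total K = 51 + 46 = 97 DD.
Total duration = 97 / 6.7 = 14.478 ≈ 14.5 days.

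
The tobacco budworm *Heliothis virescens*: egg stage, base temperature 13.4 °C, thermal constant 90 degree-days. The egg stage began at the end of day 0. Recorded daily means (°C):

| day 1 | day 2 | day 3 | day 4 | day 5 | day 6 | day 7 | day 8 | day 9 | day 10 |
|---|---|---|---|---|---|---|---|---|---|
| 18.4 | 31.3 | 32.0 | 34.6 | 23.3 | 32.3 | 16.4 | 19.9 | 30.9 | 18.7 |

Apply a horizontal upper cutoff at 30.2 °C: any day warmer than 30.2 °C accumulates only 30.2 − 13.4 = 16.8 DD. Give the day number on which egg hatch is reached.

day 8

Daily DD above 13.4 °C (capped at 16.8): 5.0, 16.8, 16.8, 16.8, 9.9, 16.8, 3.0, 6.5, 16.8, 5.3.
Cumulative: 5.0, 21.8, 38.6, 55.4, 65.3, 82.1, 85.1, 91.6, 108.4, 113.7.
The total first reaches 90 DD on day 8.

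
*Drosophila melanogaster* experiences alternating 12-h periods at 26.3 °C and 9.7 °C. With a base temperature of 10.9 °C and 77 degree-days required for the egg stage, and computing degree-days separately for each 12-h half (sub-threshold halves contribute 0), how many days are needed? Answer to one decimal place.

10.0 days

Day half: max(0, 26.3 − 10.9) × 0.5 = 15.4 × 0.5 = 7.70 DD.
Night half: max(0, 9.7 − 10.9) × 0.5 = 0.0 × 0.5 = 0.00 DD.
Per 24 h: 7.70 DD/day.
Duration = 77 / 7.70 = 10.000 ≈ 10.0 days.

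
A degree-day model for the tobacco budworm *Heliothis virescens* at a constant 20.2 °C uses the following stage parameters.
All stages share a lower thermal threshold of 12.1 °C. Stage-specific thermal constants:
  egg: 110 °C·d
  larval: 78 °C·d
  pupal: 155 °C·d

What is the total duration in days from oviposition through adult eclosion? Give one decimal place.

Daily accumulation at 20.2 °C = 20.2 − 12.1 = 8.1 DD/day.
Total K = 110 + 78 + 155 = 343 DD.
Total duration = 343 / 8.1 = 42.346 ≈ 42.3 days.

42.3 days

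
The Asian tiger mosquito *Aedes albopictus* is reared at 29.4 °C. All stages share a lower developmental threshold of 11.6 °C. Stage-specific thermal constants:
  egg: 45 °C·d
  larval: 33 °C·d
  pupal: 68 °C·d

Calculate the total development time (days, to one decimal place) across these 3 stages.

Daily accumulation at 29.4 °C = 29.4 − 11.6 = 17.8 DD/day.
Total K = 45 + 33 + 68 = 146 DD.
Total duration = 146 / 17.8 = 8.202 ≈ 8.2 days.

8.2 days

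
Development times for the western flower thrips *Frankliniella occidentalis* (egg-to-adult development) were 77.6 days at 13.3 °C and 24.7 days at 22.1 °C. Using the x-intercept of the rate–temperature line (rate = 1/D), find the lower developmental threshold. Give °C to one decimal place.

Equal thermal constants: D₁(T₁ − T_b) = D₂(T₂ − T_b).
77.6·(13.3 − T_b) = 24.7·(22.1 − T_b)
T_b = (77.6·13.3 − 24.7·22.1) / (77.6 − 24.7) = 486.21 / 52.9 = 9.191 °C ≈ 9.2 °C.

9.2 °C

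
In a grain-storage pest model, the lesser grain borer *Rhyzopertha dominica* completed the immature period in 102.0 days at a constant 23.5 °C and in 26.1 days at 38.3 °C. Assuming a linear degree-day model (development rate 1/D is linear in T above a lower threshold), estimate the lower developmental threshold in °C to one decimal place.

Linear rate model ⇒ the product D·(T − T_b) is constant across temperatures.
102.0·(23.5 − T_b) = 26.1·(38.3 − T_b)
T_b = (102.0·23.5 − 26.1·38.3) / (102.0 − 26.1) = 1397.37 / 75.9 = 18.411 °C ≈ 18.4 °C.

18.4 °C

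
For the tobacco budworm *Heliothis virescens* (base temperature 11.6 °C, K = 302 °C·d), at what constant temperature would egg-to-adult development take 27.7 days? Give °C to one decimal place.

22.5 °C

Required daily accumulation = 302 / 27.7 = 10.903 DD/day.
T = T_base + 10.903 = 11.6 + 10.903 = 22.503 ≈ 22.5 °C.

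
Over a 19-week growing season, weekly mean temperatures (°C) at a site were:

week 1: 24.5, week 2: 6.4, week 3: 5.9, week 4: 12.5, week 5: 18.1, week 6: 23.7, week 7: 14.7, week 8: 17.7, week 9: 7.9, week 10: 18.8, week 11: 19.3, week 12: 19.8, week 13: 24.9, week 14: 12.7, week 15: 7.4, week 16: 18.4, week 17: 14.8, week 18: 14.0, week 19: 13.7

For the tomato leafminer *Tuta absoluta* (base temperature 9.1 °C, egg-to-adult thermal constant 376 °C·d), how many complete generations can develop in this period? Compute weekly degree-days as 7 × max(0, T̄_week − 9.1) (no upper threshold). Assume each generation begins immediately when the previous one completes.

Weekly DD (7 × max(0, T̄ − 9.1)): 107.8, 0.0, 0.0, 23.8, 63.0, 102.2, 39.2, 60.2, 0.0, 67.9, 71.4, 74.9, 110.6, 25.2, 0.0, 65.1, 39.9, 34.3, 32.2.
Season total = 917.7 DD.
Complete generations = ⌊917.7 / 376⌋ = 2.

2 generations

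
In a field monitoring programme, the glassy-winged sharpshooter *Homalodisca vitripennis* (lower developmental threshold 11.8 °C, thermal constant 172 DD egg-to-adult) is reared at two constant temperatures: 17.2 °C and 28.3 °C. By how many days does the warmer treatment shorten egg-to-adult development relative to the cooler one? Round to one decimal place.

21.4 days

At 17.2 °C: 172 / (17.2 − 11.8) = 172 / 5.4 = 31.852 d.
At 28.3 °C: 172 / (28.3 − 11.8) = 172 / 16.5 = 10.424 d.
Difference = |31.852 − 10.424| = 21.428 ≈ 21.4 days.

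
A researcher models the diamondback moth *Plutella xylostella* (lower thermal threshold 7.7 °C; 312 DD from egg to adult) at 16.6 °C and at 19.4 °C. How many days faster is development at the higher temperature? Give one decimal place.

8.4 days

At 16.6 °C: 312 / (16.6 − 7.7) = 312 / 8.9 = 35.056 d.
At 19.4 °C: 312 / (19.4 − 7.7) = 312 / 11.7 = 26.667 d.
Difference = |35.056 − 26.667| = 8.390 ≈ 8.4 days.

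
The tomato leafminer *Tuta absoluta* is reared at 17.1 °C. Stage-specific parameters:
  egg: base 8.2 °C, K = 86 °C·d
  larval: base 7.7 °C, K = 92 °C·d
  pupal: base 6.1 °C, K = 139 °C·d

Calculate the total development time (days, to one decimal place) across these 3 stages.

32.1 days

egg: 86 / (17.1 − 8.2) = 86 / 8.9 = 9.663 d.
larval: 92 / (17.1 − 7.7) = 92 / 9.4 = 9.787 d.
pupal: 139 / (17.1 − 6.1) = 139 / 11.0 = 12.636 d.
Sum = 32.087 ≈ 32.1 days.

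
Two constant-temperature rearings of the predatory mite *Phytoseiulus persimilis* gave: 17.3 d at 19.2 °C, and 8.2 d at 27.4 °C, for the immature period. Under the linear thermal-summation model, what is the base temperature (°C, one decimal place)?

Equal thermal constants: D₁(T₁ − T_b) = D₂(T₂ − T_b).
17.3·(19.2 − T_b) = 8.2·(27.4 − T_b)
T_b = (17.3·19.2 − 8.2·27.4) / (17.3 − 8.2) = 107.48 / 9.1 = 11.811 °C ≈ 11.8 °C.

11.8 °C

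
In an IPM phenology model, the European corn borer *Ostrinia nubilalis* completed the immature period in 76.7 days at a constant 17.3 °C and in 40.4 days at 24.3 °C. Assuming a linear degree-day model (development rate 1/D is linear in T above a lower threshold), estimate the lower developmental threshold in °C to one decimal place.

9.5 °C

Under the model K = D·(T − T_b), so D₁·(T₁ − T_b) = D₂·(T₂ − T_b).
76.7·(17.3 − T_b) = 40.4·(24.3 − T_b)
T_b = (76.7·17.3 − 40.4·24.3) / (76.7 − 40.4) = 345.19 / 36.3 = 9.509 °C ≈ 9.5 °C.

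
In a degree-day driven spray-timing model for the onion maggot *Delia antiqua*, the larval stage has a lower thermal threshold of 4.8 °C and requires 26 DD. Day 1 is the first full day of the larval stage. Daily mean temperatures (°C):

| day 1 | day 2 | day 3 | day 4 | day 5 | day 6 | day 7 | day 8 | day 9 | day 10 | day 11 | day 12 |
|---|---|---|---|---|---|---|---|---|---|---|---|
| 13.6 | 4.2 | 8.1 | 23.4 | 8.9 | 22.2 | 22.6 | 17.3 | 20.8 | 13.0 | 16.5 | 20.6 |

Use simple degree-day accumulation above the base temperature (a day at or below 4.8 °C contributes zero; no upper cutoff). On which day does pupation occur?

day 4

Daily DD above 4.8 °C: 8.8, 0.0, 3.3, 18.6, 4.1, 17.4, 17.8, 12.5, 16.0, 8.2, 11.7, 15.8.
Cumulative: 8.8, 8.8, 12.1, 30.7, 34.8, 52.2, 70.0, 82.5, 98.5, 106.7, 118.4, 134.2.
The total first reaches 26 DD on day 4.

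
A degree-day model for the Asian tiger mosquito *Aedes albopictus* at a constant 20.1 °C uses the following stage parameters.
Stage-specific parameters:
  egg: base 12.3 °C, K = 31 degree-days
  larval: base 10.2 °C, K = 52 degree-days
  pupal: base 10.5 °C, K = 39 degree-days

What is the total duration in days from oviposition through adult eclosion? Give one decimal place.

egg: 31 / (20.1 − 12.3) = 31 / 7.8 = 3.974 d.
larval: 52 / (20.1 − 10.2) = 52 / 9.9 = 5.253 d.
pupal: 39 / (20.1 − 10.5) = 39 / 9.6 = 4.062 d.
Sum = 13.289 ≈ 13.3 days.

13.3 days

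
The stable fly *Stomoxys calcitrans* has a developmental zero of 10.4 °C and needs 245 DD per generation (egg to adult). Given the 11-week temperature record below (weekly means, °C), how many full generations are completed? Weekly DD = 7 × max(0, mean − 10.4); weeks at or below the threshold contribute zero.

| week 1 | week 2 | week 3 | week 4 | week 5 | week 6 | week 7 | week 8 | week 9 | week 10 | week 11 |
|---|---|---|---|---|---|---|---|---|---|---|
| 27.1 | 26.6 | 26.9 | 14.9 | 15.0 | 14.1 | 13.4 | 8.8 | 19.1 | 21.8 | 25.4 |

Weekly DD (7 × max(0, T̄ − 10.4)): 116.9, 113.4, 115.5, 31.5, 32.2, 25.9, 21.0, 0.0, 60.9, 79.8, 105.0.
Season total = 702.1 DD.
Complete generations = ⌊702.1 / 245⌋ = 2.

2 generations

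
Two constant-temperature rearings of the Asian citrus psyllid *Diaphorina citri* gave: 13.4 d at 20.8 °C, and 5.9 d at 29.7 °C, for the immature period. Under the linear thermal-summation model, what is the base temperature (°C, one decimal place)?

Equal thermal constants: D₁(T₁ − T_b) = D₂(T₂ − T_b).
13.4·(20.8 − T_b) = 5.9·(29.7 − T_b)
T_b = (13.4·20.8 − 5.9·29.7) / (13.4 − 5.9) = 103.49 / 7.5 = 13.799 °C ≈ 13.8 °C.

13.8 °C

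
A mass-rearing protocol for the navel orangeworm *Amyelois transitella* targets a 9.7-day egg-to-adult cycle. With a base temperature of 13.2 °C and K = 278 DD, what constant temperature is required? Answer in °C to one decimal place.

Required daily accumulation = 278 / 9.7 = 28.660 DD/day.
T = T_base + 28.660 = 13.2 + 28.660 = 41.860 ≈ 41.9 °C.

41.9 °C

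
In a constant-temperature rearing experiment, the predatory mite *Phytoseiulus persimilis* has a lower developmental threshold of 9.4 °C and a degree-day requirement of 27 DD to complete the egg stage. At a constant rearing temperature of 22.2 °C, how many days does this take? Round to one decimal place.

2.1 days

Daily accumulation = 22.2 − 9.4 = 12.8 DD/day.
Duration = 27 / 12.8 = 2.109 ≈ 2.1 days.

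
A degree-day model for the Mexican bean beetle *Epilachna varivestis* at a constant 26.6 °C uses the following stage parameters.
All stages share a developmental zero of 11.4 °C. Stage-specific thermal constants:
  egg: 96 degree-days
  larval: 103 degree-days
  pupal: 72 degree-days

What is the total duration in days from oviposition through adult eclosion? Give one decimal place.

17.8 days

Daily accumulation at 26.6 °C = 26.6 − 11.4 = 15.2 DD/day.
Total K = 96 + 103 + 72 = 271 DD.
Total duration = 271 / 15.2 = 17.829 ≈ 17.8 days.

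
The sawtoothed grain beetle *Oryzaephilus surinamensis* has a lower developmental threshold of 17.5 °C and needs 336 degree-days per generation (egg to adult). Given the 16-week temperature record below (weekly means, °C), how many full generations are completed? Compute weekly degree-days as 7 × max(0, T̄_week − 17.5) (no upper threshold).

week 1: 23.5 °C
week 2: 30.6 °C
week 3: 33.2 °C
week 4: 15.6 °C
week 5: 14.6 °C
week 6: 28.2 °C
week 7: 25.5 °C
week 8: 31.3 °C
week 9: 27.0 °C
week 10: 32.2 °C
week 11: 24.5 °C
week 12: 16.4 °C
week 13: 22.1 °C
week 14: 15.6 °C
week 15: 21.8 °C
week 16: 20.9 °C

2 generations

Weekly DD (7 × max(0, T̄ − 17.5)): 42.0, 91.7, 109.9, 0.0, 0.0, 74.9, 56.0, 96.6, 66.5, 102.9, 49.0, 0.0, 32.2, 0.0, 30.1, 23.8.
Season total = 775.6 DD.
Complete generations = ⌊775.6 / 336⌋ = 2.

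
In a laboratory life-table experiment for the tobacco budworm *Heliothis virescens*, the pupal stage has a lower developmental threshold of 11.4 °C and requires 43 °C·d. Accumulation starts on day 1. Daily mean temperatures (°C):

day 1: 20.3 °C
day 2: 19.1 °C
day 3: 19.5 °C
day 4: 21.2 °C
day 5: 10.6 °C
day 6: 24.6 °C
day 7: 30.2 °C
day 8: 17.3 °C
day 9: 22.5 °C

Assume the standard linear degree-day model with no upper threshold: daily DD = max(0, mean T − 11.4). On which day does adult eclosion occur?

day 6

Daily DD above 11.4 °C: 8.9, 7.7, 8.1, 9.8, 0.0, 13.2, 18.8, 5.9, 11.1.
Cumulative: 8.9, 16.6, 24.7, 34.5, 34.5, 47.7, 66.5, 72.4, 83.5.
The total first reaches 43 DD on day 6.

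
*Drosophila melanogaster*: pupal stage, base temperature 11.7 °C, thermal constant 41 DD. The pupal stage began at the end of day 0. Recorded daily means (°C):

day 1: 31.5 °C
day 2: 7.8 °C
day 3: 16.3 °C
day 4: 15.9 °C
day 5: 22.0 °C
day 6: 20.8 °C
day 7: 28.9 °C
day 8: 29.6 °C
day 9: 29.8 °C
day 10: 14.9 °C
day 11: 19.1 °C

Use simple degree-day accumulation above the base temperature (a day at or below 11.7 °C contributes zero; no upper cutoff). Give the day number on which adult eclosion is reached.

day 6

Daily DD above 11.7 °C: 19.8, 0.0, 4.6, 4.2, 10.3, 9.1, 17.2, 17.9, 18.1, 3.2, 7.4.
Cumulative: 19.8, 19.8, 24.4, 28.6, 38.9, 48.0, 65.2, 83.1, 101.2, 104.4, 111.8.
The total first reaches 41 DD on day 6.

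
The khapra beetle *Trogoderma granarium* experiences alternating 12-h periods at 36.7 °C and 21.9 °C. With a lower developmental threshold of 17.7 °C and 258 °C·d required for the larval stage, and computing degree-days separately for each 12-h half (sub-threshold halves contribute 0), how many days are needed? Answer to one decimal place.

Day half: max(0, 36.7 − 17.7) × 0.5 = 19.0 × 0.5 = 9.50 DD.
Night half: max(0, 21.9 − 17.7) × 0.5 = 4.2 × 0.5 = 2.10 DD.
Per 24 h: 11.60 DD/day.
Duration = 258 / 11.60 = 22.241 ≈ 22.2 days.

22.2 days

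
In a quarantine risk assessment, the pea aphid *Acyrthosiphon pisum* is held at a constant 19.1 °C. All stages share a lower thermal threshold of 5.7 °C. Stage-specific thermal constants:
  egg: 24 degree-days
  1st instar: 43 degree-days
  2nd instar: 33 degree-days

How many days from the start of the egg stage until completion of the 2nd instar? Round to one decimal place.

7.5 days

Daily accumulation at 19.1 °C = 19.1 − 5.7 = 13.4 DD/day.
Total K = 24 + 43 + 33 = 100 DD.
Total duration = 100 / 13.4 = 7.463 ≈ 7.5 days.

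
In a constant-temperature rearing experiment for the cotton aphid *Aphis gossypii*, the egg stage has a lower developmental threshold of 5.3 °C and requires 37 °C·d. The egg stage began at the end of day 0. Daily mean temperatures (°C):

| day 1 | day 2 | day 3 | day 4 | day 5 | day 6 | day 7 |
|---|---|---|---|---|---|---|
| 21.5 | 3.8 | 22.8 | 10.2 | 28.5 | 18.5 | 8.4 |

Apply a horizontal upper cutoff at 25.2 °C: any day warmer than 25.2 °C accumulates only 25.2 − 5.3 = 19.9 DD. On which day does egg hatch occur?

Daily DD above 5.3 °C (capped at 19.9): 16.2, 0.0, 17.5, 4.9, 19.9, 13.2, 3.1.
Cumulative: 16.2, 16.2, 33.7, 38.6, 58.5, 71.7, 74.8.
The total first reaches 37 DD on day 4.

day 4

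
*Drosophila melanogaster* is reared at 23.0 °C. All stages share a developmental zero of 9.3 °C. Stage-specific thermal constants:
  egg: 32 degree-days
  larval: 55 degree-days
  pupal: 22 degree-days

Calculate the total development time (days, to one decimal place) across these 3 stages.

8.0 days

Daily accumulation at 23.0 °C = 23.0 − 9.3 = 13.7 DD/day.
Total K = 32 + 55 + 22 = 109 DD.
Total duration = 109 / 13.7 = 7.956 ≈ 8.0 days.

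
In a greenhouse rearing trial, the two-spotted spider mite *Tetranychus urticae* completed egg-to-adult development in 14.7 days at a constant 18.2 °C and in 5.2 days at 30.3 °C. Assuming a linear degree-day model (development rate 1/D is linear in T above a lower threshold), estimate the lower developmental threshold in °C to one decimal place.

Equal thermal constants: D₁(T₁ − T_b) = D₂(T₂ − T_b).
14.7·(18.2 − T_b) = 5.2·(30.3 − T_b)
T_b = (14.7·18.2 − 5.2·30.3) / (14.7 − 5.2) = 109.98 / 9.5 = 11.577 °C ≈ 11.6 °C.

11.6 °C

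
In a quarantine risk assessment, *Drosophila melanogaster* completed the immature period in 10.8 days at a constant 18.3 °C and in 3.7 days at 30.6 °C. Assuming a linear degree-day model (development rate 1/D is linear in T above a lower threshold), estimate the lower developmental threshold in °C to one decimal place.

11.9 °C

Under the model K = D·(T − T_b), so D₁·(T₁ − T_b) = D₂·(T₂ − T_b).
10.8·(18.3 − T_b) = 3.7·(30.6 − T_b)
T_b = (10.8·18.3 − 3.7·30.6) / (10.8 − 3.7) = 84.42 / 7.1 = 11.890 °C ≈ 11.9 °C.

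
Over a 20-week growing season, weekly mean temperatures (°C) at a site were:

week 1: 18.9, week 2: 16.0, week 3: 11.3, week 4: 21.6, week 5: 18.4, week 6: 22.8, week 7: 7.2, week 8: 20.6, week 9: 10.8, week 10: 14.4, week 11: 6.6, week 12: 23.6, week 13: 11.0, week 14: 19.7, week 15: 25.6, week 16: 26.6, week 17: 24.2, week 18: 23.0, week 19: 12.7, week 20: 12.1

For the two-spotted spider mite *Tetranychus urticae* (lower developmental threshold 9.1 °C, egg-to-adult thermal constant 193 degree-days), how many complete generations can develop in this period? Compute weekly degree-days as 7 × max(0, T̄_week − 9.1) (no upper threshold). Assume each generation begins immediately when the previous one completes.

Weekly DD (7 × max(0, T̄ − 9.1)): 68.6, 48.3, 15.4, 87.5, 65.1, 95.9, 0.0, 80.5, 11.9, 37.1, 0.0, 101.5, 13.3, 74.2, 115.5, 122.5, 105.7, 97.3, 25.2, 21.0.
Season total = 1186.5 DD.
Complete generations = ⌊1186.5 / 193⌋ = 6.

6 generations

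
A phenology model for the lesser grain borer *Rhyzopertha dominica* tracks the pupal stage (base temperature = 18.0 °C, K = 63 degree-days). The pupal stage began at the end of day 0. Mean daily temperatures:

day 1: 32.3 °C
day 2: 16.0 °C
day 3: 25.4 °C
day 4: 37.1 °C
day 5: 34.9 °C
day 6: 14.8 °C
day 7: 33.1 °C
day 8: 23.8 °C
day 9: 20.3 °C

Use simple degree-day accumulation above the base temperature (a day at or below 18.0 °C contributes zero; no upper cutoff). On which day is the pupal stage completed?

Daily DD above 18.0 °C: 14.3, 0.0, 7.4, 19.1, 16.9, 0.0, 15.1, 5.8, 2.3.
Cumulative: 14.3, 14.3, 21.7, 40.8, 57.7, 57.7, 72.8, 78.6, 80.9.
The total first reaches 63 DD on day 7.

day 7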